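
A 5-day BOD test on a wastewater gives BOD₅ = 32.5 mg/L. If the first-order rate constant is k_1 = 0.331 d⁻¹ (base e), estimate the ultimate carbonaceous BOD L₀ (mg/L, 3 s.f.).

L₀ ≈ 40.2 mg/L

BOD₅ = L₀(1 − e^(−5k_1)) ⇒ L₀ = BOD₅ / (1 − e^(−5×0.331))
= 32.5 / (1 − 0.1911) = 32.5 / 0.8089 = 40.18 mg/L.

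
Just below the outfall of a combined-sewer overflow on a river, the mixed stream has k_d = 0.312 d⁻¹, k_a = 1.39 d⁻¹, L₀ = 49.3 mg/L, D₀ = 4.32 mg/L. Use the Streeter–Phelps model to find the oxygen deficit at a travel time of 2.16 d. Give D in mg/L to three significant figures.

k_d L₀/(k_a−k_d) = 0.312×49.3/(1.39−0.312) = 15.38/1.078 = 14.27 mg/L.
e^(−k_d t) = e^(−0.312×2.160) = 0.5097; e^(−k_a t) = e^(−1.39×2.160) = 0.04967.
D = 14.27 × (0.5097 − 0.04967) + 4.32 × 0.04967 = 6.564 + 0.2146 = 6.779 mg/L.

D ≈ 6.78 mg/L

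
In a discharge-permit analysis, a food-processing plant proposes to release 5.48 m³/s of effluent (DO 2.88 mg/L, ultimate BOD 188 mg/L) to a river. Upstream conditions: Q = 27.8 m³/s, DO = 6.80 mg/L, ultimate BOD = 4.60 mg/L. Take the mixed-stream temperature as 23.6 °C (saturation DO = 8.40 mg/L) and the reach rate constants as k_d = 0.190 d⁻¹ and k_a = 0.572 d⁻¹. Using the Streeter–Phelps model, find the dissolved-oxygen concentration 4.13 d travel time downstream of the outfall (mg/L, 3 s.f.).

DO ≈ 1.92 mg/L

Mixed DO = (27.8×6.80 + 5.48×2.88)/(27.8+5.48) = 204.8/33.28 = 6.155 mg/L.
Mixed L₀ = (27.8×4.60 + 5.48×188)/(33.28) = 1158/33.28 = 34.80 mg/L.
Initial deficit D₀ = C_s − DO₀ = 8.40 − 6.155 = 2.245 mg/L.
D(4.13) = [0.190×34.80/(0.572−0.190)](e^(−0.190×4.13) − e^(−0.572×4.13)) + 2.245 e^(−0.572×4.13)
= 17.31 × (0.4563 − 0.09420) + 2.245 × 0.09420 = 6.478 mg/L.
DO = 8.40 − 6.478 = 1.922 mg/L.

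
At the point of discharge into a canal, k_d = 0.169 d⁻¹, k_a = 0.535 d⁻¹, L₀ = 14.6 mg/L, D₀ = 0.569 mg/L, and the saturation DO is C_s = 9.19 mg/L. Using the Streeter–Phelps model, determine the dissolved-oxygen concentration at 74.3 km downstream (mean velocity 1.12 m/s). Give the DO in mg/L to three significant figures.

DO ≈ 7.36 mg/L

Travel time t = x/v = 74.3 km / (1.12 m/s) = 74300 m / 1.12 m/s = 66340 s = 0.7678 d.
k_d L₀/(k_a−k_d) = 0.169×14.6/(0.535−0.169) = 2.467/0.3660 = 6.742 mg/L.
e^(−k_d t) = e^(−0.169×0.7678) = 0.8783; e^(−k_a t) = e^(−0.535×0.7678) = 0.6631.
D = 6.742 × (0.8783 − 0.6631) + 0.569 × 0.6631 = 1.451 + 0.3773 = 1.828 mg/L.
DO = C_s − D = 9.19 − 1.828 = 7.362 mg/L.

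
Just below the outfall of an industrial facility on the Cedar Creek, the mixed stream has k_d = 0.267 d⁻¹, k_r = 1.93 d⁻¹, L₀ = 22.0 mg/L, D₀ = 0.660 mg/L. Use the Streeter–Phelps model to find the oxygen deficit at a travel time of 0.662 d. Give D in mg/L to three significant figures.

k_d L₀/(k_r−k_d) = 0.267×22.0/(1.93−0.267) = 5.874/1.663 = 3.532 mg/L.
e^(−k_d t) = e^(−0.267×0.6620) = 0.8380; e^(−k_r t) = e^(−1.93×0.6620) = 0.2787.
D = 3.532 × (0.8380 − 0.2787) + 0.660 × 0.2787 = 1.976 + 0.1839 = 2.159 mg/L.

D ≈ 2.16 mg/L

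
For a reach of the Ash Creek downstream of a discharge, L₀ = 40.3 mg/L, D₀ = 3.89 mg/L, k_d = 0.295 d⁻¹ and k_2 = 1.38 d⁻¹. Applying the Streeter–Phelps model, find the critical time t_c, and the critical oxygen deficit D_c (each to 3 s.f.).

At the critical point dD/dt = 0, so k_d L₀ e^(−k_d t) = k_2 D. Substituting D(t) from the Streeter–Phelps equation and solving for t gives
t_c = ln[(k_2/k_d)(1 − D₀(k_2−k_d)/(k_d L₀))] / (k_2−k_d).
Here k_2−k_d = 1.085 d⁻¹ and 1 − D₀(k_2−k_d)/(k_d L₀) = 1 − 3.89×1.085/(0.295×40.3) = 0.6450, so
t_c = ln(4.678 × 0.6450) / 1.085 = 1.104 / 1.085 = 1.018 d.
L(t_c) = L₀ e^(−k_d t_c) = 40.3 × 0.7406 = 29.85 mg/L, and at the critical point k_2 D_c = k_d L, so D_c = (0.295/1.38) × 29.85 = 6.380 mg/L.

t_c ≈ 1.02 d; D_c ≈ 6.38 mg/L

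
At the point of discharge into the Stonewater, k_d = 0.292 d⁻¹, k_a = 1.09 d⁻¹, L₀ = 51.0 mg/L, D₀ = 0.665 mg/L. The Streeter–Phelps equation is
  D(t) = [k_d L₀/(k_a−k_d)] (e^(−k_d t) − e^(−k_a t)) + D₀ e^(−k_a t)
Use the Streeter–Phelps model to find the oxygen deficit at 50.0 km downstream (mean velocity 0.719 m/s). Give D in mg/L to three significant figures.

D ≈ 7.27 mg/L

Travel time t = x/v = 50.0 km / (0.719 m/s) = 50000 m / 0.719 m/s = 69540 s = 0.8049 d.
k_d L₀/(k_a−k_d) = 0.292×51.0/(1.09−0.292) = 14.89/0.7980 = 18.66 mg/L.
e^(−k_d t) = e^(−0.292×0.8049) = 0.7906; e^(−k_a t) = e^(−1.09×0.8049) = 0.4159.
D = 18.66 × (0.7906 − 0.4159) + 0.665 × 0.4159 = 6.992 + 0.2766 = 7.268 mg/L.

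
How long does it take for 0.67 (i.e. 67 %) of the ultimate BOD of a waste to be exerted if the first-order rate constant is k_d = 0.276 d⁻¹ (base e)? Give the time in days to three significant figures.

t ≈ 4.02 d

y/L₀ = 1 − e^(−k_d t) = 0.67 ⇒ e^(−k_d t) = 0.330
t = −ln(0.330) / 0.276 = 1.109 / 0.276 = 4.017 d.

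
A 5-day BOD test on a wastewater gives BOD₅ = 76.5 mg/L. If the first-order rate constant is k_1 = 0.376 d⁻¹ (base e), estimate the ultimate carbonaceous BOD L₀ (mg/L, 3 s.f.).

L₀ ≈ 90.3 mg/L

BOD₅ = L₀(1 − e^(−5k_1)) ⇒ L₀ = BOD₅ / (1 − e^(−5×0.376))
= 76.5 / (1 − 0.1526) = 76.5 / 0.8474 = 90.28 mg/L.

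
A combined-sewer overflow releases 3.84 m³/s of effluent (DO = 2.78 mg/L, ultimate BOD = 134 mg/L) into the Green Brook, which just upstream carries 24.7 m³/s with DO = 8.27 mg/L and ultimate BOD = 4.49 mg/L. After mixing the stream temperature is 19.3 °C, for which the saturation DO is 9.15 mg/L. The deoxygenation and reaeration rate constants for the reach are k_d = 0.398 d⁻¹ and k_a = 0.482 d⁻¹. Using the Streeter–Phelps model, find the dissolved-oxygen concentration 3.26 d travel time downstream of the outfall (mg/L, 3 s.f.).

DO ≈ 2.02 mg/L

Mixed DO = (24.7×8.27 + 3.84×2.78)/(24.7+3.84) = 214.9/28.54 = 7.531 mg/L.
Mixed L₀ = (24.7×4.49 + 3.84×134)/(28.54) = 625.5/28.54 = 21.92 mg/L.
Initial deficit D₀ = C_s − DO₀ = 9.15 − 7.531 = 1.619 mg/L.
D(3.26) = [0.398×21.92/(0.482−0.398)](e^(−0.398×3.26) − e^(−0.482×3.26)) + 1.619 e^(−0.482×3.26)
= 103.8 × (0.2732 − 0.2078) + 1.619 × 0.2078 = 7.132 mg/L.
DO = 9.15 − 7.132 = 2.018 mg/L.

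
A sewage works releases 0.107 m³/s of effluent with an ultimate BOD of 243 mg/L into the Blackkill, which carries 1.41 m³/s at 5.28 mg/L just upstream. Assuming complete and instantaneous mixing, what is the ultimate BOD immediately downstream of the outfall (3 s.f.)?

22.0 mg/L

Flow-weighted mixing: C = (Q_r C_r + Q_w C_w)/(Q_r + Q_w)
= (1.41×5.28 + 0.107×243)/(1.41 + 0.107) = 33.45/1.517 = 22.05 mg/L.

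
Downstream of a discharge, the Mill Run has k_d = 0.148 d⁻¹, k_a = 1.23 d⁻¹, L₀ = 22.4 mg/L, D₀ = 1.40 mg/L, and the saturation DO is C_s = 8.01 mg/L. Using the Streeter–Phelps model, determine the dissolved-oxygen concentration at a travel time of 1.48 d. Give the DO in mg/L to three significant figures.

k_d L₀/(k_a−k_d) = 0.148×22.4/(1.23−0.148) = 3.315/1.082 = 3.064 mg/L.
e^(−k_d t) = e^(−0.148×1.480) = 0.8033; e^(−k_a t) = e^(−1.23×1.480) = 0.1620.
D = 3.064 × (0.8033 − 0.1620) + 1.40 × 0.1620 = 1.965 + 0.2267 = 2.192 mg/L.
DO = C_s − D = 8.01 − 2.192 = 5.818 mg/L.

DO ≈ 5.82 mg/L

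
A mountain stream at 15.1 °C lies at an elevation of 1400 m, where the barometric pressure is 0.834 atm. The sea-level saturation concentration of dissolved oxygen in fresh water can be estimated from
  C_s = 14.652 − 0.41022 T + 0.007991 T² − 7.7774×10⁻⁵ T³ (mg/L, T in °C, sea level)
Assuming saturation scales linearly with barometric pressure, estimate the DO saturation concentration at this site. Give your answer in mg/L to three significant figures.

At sea level: C_s = 14.652 − 0.41022×15.1 + 0.007991×15.1² − 7.7774×10⁻⁵×15.1³ = 10.01 mg/L.
Pressure correction: C_s' = 10.01 × 0.834 = 8.350 mg/L.

C_s ≈ 8.35 mg/L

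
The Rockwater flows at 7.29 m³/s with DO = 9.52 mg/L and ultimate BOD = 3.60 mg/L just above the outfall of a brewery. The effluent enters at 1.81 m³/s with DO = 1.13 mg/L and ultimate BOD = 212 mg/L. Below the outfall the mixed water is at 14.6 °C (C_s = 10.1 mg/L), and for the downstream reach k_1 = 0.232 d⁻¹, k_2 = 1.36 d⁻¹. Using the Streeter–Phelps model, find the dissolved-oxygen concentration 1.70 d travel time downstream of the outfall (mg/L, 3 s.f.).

DO ≈ 4.55 mg/L

Mixed DO = (7.29×9.52 + 1.81×1.13)/(7.29+1.81) = 71.45/9.100 = 7.851 mg/L.
Mixed L₀ = (7.29×3.60 + 1.81×212)/(9.100) = 410.0/9.100 = 45.05 mg/L.
Initial deficit D₀ = C_s − DO₀ = 10.1 − 7.851 = 2.249 mg/L.
D(1.70) = [0.232×45.05/(1.36−0.232)](e^(−0.232×1.70) − e^(−1.36×1.70)) + 2.249 e^(−1.36×1.70)
= 9.266 × (0.6741 − 0.09906) + 2.249 × 0.09906 = 5.551 mg/L.
DO = 10.1 − 5.551 = 4.549 mg/L.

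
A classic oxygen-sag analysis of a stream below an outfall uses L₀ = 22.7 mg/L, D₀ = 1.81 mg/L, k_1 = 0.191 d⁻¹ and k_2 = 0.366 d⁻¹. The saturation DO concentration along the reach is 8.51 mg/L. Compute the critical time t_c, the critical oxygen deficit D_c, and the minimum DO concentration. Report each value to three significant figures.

At the critical point dD/dt = 0, so k_1 L₀ e^(−k_1 t) = k_2 D. Substituting D(t) from the Streeter–Phelps equation and solving for t gives
t_c = ln[(k_2/k_1)(1 − D₀(k_2−k_1)/(k_1 L₀))] / (k_2−k_1).
Here k_2−k_1 = 0.1750 d⁻¹ and 1 − D₀(k_2−k_1)/(k_1 L₀) = 1 − 1.81×0.1750/(0.191×22.7) = 0.9269, so
t_c = ln(1.916 × 0.9269) / 0.1750 = 0.5745 / 0.1750 = 3.283 d.
L(t_c) = L₀ e^(−k_1 t_c) = 22.7 × 0.5342 = 12.13 mg/L, and at the critical point k_2 D_c = k_1 L, so D_c = (0.191/0.366) × 12.13 = 6.328 mg/L.
Minimum DO = C_s − D_c = 8.51 − 6.328 = 2.182 mg/L.

t_c ≈ 3.28 d; D_c ≈ 6.33 mg/L; min DO ≈ 2.18 mg/L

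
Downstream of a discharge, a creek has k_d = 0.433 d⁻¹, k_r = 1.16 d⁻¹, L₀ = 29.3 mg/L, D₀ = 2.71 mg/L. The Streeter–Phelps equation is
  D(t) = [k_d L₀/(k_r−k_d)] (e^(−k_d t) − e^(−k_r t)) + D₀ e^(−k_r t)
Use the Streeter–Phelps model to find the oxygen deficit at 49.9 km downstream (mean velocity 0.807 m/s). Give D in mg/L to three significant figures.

D ≈ 6.37 mg/L

Travel time t = x/v = 49.9 km / (0.807 m/s) = 49900 m / 0.807 m/s = 61830 s = 0.7157 d.
k_d L₀/(k_r−k_d) = 0.433×29.3/(1.16−0.433) = 12.69/0.7270 = 17.45 mg/L.
e^(−k_d t) = e^(−0.433×0.7157) = 0.7335; e^(−k_r t) = e^(−1.16×0.7157) = 0.4360.
D = 17.45 × (0.7335 − 0.4360) + 2.71 × 0.4360 = 5.193 + 1.181 = 6.374 mg/L.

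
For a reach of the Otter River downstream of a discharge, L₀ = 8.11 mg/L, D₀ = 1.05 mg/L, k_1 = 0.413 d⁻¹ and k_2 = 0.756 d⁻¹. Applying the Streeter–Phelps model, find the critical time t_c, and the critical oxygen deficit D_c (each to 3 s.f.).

t_c ≈ 1.43 d; D_c ≈ 2.45 mg/L

With k_2/k_1 = 1.831 and 1 − D₀(k_2−k_1)/(k_1 L₀) = 0.8925,
t_c = ln(1.831 × 0.8925) / (0.756 − 0.413) = ln(1.634) / 0.3430 = 0.4908/0.3430 = 1.431 d.
D_c = (k_1/k_2) L₀ e^(−k_1 t_c) = (0.413/0.756) × 8.11 × e^(−0.413×1.431) = 0.5463 × 8.11 × 0.5538 = 2.453 mg/L.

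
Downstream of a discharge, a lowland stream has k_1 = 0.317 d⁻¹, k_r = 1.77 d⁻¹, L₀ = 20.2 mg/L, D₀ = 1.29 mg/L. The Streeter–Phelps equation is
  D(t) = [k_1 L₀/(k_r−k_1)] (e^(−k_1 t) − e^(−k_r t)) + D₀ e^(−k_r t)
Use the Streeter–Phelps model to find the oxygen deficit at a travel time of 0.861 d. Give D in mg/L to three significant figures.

k_1 L₀/(k_r−k_1) = 0.317×20.2/(1.77−0.317) = 6.403/1.453 = 4.407 mg/L.
e^(−k_1 t) = e^(−0.317×0.8610) = 0.7611; e^(−k_r t) = e^(−1.77×0.8610) = 0.2178.
D = 4.407 × (0.7611 − 0.2178) + 1.29 × 0.2178 = 2.394 + 0.2810 = 2.675 mg/L.

D ≈ 2.68 mg/L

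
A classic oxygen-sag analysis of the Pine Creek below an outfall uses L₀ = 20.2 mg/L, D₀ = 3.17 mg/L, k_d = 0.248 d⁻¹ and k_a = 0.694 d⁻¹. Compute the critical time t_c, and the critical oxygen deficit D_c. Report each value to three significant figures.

t_c = [1/(k_a−k_d)] ln[(k_a/k_d)(1 − D₀(k_a−k_d)/(k_d L₀))]
= [1/(0.694−0.248)] ln[(0.694/0.248)(1 − 3.17×0.4460/(0.248×20.2))]
= (1/0.4460) ln[2.798 × 0.7178] = 2.242 × ln(2.009) = 2.242 × 0.6974 = 1.564 d.
L(t_c) = L₀ e^(−k_d t_c) = 20.2 × 0.6785 = 13.71 mg/L, and at the critical point k_a D_c = k_d L, so D_c = (0.248/0.694) × 13.71 = 4.898 mg/L.

t_c ≈ 1.56 d; D_c ≈ 4.90 mg/L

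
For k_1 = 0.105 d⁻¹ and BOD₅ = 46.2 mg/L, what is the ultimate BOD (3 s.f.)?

L₀ ≈ 113 mg/L

BOD₅ = L₀(1 − e^(−5k_1)) ⇒ L₀ = BOD₅ / (1 − e^(−5×0.105))
= 46.2 / (1 − 0.5916) = 46.2 / 0.4084 = 113.1 mg/L.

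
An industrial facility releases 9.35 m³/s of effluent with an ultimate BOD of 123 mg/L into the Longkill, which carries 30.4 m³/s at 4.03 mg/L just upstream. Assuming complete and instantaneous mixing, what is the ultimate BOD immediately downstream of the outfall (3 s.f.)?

32.0 mg/L

Flow-weighted mixing: C = (Q_r C_r + Q_w C_w)/(Q_r + Q_w)
= (30.4×4.03 + 9.35×123)/(30.4 + 9.35) = 1273/39.75 = 32.01 mg/L.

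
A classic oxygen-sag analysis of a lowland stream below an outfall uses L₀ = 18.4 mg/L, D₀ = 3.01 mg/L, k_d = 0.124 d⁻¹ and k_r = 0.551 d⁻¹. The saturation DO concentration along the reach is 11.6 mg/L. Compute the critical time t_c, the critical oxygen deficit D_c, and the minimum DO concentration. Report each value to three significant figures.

t_c ≈ 1.55 d; D_c ≈ 3.42 mg/L; min DO ≈ 8.18 mg/L

With k_r/k_d = 4.444 and 1 − D₀(k_r−k_d)/(k_d L₀) = 0.4367,
t_c = ln(4.444 × 0.4367) / (0.551 − 0.124) = ln(1.940) / 0.4270 = 0.6629/0.4270 = 1.552 d.
D_c = (k_d/k_r) L₀ e^(−k_d t_c) = (0.124/0.551) × 18.4 × e^(−0.124×1.552) = 0.2250 × 18.4 × 0.8249 = 3.416 mg/L.
Minimum DO = C_s − D_c = 11.6 − 3.416 = 8.184 mg/L.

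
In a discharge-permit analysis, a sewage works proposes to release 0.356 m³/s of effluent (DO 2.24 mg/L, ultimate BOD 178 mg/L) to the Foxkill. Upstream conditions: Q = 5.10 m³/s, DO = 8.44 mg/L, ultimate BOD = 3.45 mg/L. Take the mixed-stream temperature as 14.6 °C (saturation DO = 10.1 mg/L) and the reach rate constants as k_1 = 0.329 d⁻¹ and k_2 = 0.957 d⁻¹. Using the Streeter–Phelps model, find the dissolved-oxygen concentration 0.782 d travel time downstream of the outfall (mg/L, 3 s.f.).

DO ≈ 6.79 mg/L

Mixed DO = (5.10×8.44 + 0.356×2.24)/(5.10+0.356) = 43.84/5.456 = 8.035 mg/L.
Mixed L₀ = (5.10×3.45 + 0.356×178)/(5.456) = 80.96/5.456 = 14.84 mg/L.
Initial deficit D₀ = C_s − DO₀ = 10.1 − 8.035 = 2.065 mg/L.
D(0.782) = [0.329×14.84/(0.957−0.329)](e^(−0.329×0.782) − e^(−0.957×0.782)) + 2.065 e^(−0.957×0.782)
= 7.774 × (0.7732 − 0.4731) + 2.065 × 0.4731 = 3.309 mg/L.
DO = 10.1 − 3.309 = 6.791 mg/L.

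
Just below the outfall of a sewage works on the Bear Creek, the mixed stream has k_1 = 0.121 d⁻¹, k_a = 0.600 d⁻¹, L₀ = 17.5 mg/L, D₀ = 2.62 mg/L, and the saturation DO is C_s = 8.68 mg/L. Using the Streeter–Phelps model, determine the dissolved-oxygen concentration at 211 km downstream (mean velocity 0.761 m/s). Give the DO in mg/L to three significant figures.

Travel time t = x/v = 211 km / (0.761 m/s) = 211000 m / 0.761 m/s = 277300 s = 3.209 d.
k_1 L₀/(k_a−k_1) = 0.121×17.5/(0.600−0.121) = 2.117/0.4790 = 4.421 mg/L.
e^(−k_1 t) = e^(−0.121×3.209) = 0.6782; e^(−k_a t) = e^(−0.600×3.209) = 0.1458.
D = 4.421 × (0.6782 − 0.1458) + 2.62 × 0.1458 = 2.354 + 0.3820 = 2.736 mg/L.
DO = C_s − D = 8.68 − 2.736 = 5.944 mg/L.

DO ≈ 5.94 mg/L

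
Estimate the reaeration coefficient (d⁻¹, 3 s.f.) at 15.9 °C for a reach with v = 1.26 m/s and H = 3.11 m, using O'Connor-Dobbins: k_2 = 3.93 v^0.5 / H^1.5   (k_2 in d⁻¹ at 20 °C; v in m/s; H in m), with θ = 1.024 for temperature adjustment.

k_2(20) = 3.93 × 1.26^0.5 / 3.11^1.5 = 3.93 × 1.122 / 5.485 = 0.8043 d⁻¹.
k_2(15.9) = 0.8043 × 1.024^(15.9−20) = 0.8043 × 0.9073 = 0.7298 d⁻¹.

k_2 ≈ 0.730 d⁻¹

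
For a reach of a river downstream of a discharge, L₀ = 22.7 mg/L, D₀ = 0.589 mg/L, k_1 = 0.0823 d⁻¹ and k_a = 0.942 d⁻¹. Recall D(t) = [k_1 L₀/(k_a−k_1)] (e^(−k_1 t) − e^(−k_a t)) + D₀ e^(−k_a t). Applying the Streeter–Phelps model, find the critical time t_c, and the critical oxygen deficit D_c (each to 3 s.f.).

t_c = [1/(k_a−k_1)] ln[(k_a/k_1)(1 − D₀(k_a−k_1)/(k_1 L₀))]
= [1/(0.942−0.0823)] ln[(0.942/0.0823)(1 − 0.589×0.8597/(0.0823×22.7))]
= (1/0.8597) ln[11.45 × 0.7290] = 1.163 × ln(8.344) = 1.163 × 2.121 = 2.468 d.
D_c = (k_1/k_a) L₀ e^(−k_1 t_c) = (0.0823/0.942) × 22.7 × e^(−0.0823×2.468) = 0.08737 × 22.7 × 0.8162 = 1.619 mg/L.

t_c ≈ 2.47 d; D_c ≈ 1.62 mg/L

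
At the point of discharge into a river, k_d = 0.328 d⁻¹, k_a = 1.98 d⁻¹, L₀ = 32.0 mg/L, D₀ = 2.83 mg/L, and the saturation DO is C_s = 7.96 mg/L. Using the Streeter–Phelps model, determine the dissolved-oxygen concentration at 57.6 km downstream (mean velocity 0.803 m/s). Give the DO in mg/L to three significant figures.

DO ≈ 3.80 mg/L

Travel time t = x/v = 57.6 km / (0.803 m/s) = 57600 m / 0.803 m/s = 71730 s = 0.8302 d.
k_d L₀/(k_a−k_d) = 0.328×32.0/(1.98−0.328) = 10.50/1.652 = 6.354 mg/L.
e^(−k_d t) = e^(−0.328×0.8302) = 0.7616; e^(−k_a t) = e^(−1.98×0.8302) = 0.1932.
D = 6.354 × (0.7616 − 0.1932) + 2.83 × 0.1932 = 3.611 + 0.5469 = 4.158 mg/L.
DO = C_s − D = 7.96 − 4.158 = 3.802 mg/L.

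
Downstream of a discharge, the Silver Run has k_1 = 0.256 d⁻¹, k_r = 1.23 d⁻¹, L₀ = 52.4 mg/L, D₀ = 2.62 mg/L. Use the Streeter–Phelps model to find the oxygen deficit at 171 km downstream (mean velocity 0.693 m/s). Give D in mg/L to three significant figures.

D ≈ 6.30 mg/L

Travel time t = x/v = 171 km / (0.693 m/s) = 171000 m / 0.693 m/s = 246800 s = 2.856 d.
k_1 L₀/(k_r−k_1) = 0.256×52.4/(1.23−0.256) = 13.41/0.9740 = 13.77 mg/L.
e^(−k_1 t) = e^(−0.256×2.856) = 0.4814; e^(−k_r t) = e^(−1.23×2.856) = 0.02981.
D = 13.77 × (0.4814 − 0.02981) + 2.62 × 0.02981 = 6.219 + 0.07811 = 6.297 mg/L.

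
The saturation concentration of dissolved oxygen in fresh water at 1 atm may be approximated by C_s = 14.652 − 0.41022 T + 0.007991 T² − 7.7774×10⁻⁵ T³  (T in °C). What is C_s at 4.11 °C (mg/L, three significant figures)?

C_s ≈ 13.1 mg/L

C_s = 14.652 − 0.41022×4.11 + 0.007991×4.11² − 7.7774×10⁻⁵×4.11³ = 13.10 mg/L.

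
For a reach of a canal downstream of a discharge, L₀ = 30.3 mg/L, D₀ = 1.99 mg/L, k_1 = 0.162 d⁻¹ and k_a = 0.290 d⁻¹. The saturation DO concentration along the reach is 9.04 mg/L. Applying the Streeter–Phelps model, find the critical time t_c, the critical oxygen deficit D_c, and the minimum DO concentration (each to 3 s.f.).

t_c ≈ 4.13 d; D_c ≈ 8.67 mg/L; min DO ≈ 0.374 mg/L

t_c = [1/(k_a−k_1)] ln[(k_a/k_1)(1 − D₀(k_a−k_1)/(k_1 L₀))]
= [1/(0.290−0.162)] ln[(0.290/0.162)(1 − 1.99×0.1280/(0.162×30.3))]
= (1/0.1280) ln[1.790 × 0.9481] = 7.813 × ln(1.697) = 7.813 × 0.5290 = 4.133 d.
L(t_c) = L₀ e^(−k_1 t_c) = 30.3 × 0.5120 = 15.51 mg/L, and at the critical point k_a D_c = k_1 L, so D_c = (0.162/0.290) × 15.51 = 8.666 mg/L.
Minimum DO = C_s − D_c = 9.04 − 8.666 = 0.3745 mg/L.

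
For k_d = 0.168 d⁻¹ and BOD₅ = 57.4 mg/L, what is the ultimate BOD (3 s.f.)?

L₀ ≈ 101 mg/L

BOD₅ = L₀(1 − e^(−5k_d)) ⇒ L₀ = BOD₅ / (1 − e^(−5×0.168))
= 57.4 / (1 − 0.4317) = 57.4 / 0.5683 = 101.0 mg/L.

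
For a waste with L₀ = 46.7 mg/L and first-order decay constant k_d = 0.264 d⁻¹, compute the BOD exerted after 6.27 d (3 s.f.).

y_t = L₀(1 − e^(−k_d t)) = 46.7 × (1 − e^(−0.264×6.27))
= 46.7 × (1 − 0.1910) = 46.7 × 0.8090 = 37.78 mg/L.

y ≈ 37.8 mg/L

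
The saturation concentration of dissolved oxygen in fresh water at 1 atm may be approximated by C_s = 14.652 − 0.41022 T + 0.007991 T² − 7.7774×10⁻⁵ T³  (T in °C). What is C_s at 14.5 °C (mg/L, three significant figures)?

C_s ≈ 10.1 mg/L

C_s = 14.652 − 0.41022×14.5 + 0.007991×14.5² − 7.7774×10⁻⁵×14.5³ = 10.15 mg/L.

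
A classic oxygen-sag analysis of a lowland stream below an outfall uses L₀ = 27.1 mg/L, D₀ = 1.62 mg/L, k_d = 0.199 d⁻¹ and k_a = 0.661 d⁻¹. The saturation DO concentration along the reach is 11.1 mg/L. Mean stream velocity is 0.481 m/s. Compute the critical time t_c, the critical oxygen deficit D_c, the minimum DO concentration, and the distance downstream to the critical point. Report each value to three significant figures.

t_c ≈ 2.27 d; D_c ≈ 5.19 mg/L; min DO ≈ 5.91 mg/L; x_c ≈ 94.5 km

At the critical point dD/dt = 0, so k_d L₀ e^(−k_d t) = k_a D. Substituting D(t) from the Streeter–Phelps equation and solving for t gives
t_c = ln[(k_a/k_d)(1 − D₀(k_a−k_d)/(k_d L₀))] / (k_a−k_d).
Here k_a−k_d = 0.4620 d⁻¹ and 1 − D₀(k_a−k_d)/(k_d L₀) = 1 − 1.62×0.4620/(0.199×27.1) = 0.8612, so
t_c = ln(3.322 × 0.8612) / 0.4620 = 1.051 / 0.4620 = 2.275 d.
L(t_c) = L₀ e^(−k_d t_c) = 27.1 × 0.6359 = 17.23 mg/L, and at the critical point k_a D_c = k_d L, so D_c = (0.199/0.661) × 17.23 = 5.188 mg/L.
Minimum DO = C_s − D_c = 11.1 − 5.188 = 5.912 mg/L.
x_c = v t_c = 0.481 m/s × 2.275 d × 86400 s/d = 94540 m ≈ 94.5 km.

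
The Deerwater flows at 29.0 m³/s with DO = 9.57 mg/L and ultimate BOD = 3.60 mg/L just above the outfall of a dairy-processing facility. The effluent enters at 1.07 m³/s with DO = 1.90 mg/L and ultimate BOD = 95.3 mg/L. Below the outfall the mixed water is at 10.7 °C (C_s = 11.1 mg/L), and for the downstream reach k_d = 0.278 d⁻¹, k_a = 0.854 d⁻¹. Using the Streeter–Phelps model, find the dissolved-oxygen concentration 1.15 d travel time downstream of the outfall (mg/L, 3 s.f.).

DO ≈ 9.26 mg/L

Mixed DO = (29.0×9.57 + 1.07×1.90)/(29.0+1.07) = 279.6/30.07 = 9.297 mg/L.
Mixed L₀ = (29.0×3.60 + 1.07×95.3)/(30.07) = 206.4/30.07 = 6.863 mg/L.
Initial deficit D₀ = C_s − DO₀ = 11.1 − 9.297 = 1.803 mg/L.
D(1.15) = [0.278×6.863/(0.854−0.278)](e^(−0.278×1.15) − e^(−0.854×1.15)) + 1.803 e^(−0.854×1.15)
= 3.312 × (0.7264 − 0.3745) + 1.803 × 0.3745 = 1.841 mg/L.
DO = 11.1 − 1.841 = 9.259 mg/L.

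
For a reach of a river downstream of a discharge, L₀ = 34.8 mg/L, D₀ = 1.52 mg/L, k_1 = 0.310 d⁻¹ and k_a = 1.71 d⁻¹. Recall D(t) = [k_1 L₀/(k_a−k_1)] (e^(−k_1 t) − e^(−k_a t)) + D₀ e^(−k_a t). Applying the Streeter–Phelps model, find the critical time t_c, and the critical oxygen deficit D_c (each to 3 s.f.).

t_c = [1/(k_a−k_1)] ln[(k_a/k_1)(1 − D₀(k_a−k_1)/(k_1 L₀))]
= [1/(1.71−0.310)] ln[(1.71/0.310)(1 − 1.52×1.400/(0.310×34.8))]
= (1/1.400) ln[5.516 × 0.8027] = 0.7143 × ln(4.428) = 0.7143 × 1.488 = 1.063 d.
D_c = (k_1/k_a) L₀ e^(−k_1 t_c) = (0.310/1.71) × 34.8 × e^(−0.310×1.063) = 0.1813 × 34.8 × 0.7193 = 4.538 mg/L.

t_c ≈ 1.06 d; D_c ≈ 4.54 mg/L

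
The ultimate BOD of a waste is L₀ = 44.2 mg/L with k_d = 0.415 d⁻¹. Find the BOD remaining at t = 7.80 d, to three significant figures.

L ≈ 1.74 mg/L

L_t = L₀ e^(−k_d t) = 44.2 × e^(−0.415×7.80) = 44.2 × 0.03928 = 1.736 mg/L.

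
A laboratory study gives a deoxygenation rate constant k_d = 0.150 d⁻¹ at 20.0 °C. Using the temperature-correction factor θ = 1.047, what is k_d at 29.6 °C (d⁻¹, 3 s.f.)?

k_d ≈ 0.233 d⁻¹

k_d(T₂) = k_d(T₁) · θ^(T₂−T₁) = 0.150 × 1.047^(29.6−20.0)
= 0.150 × 1.047^9.60 = 0.150 × 1.554 = 0.2331 d⁻¹.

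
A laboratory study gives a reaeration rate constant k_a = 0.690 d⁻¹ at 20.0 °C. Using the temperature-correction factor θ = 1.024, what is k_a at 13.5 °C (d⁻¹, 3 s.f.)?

k_a ≈ 0.591 d⁻¹

k_a(T₂) = k_a(T₁) · θ^(T₂−T₁) = 0.690 × 1.024^(13.5−20.0)
= 0.690 × 1.024^-6.50 = 0.690 × 0.8571 = 0.5914 d⁻¹.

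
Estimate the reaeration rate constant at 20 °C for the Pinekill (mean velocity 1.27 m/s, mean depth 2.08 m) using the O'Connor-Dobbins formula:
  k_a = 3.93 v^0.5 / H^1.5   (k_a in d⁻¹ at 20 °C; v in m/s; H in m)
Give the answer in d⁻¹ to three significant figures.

k_a = 3.93 × 1.27^0.5 / 2.08^1.5 = 3.93 × 1.127 / 3.000 = 1.476 d⁻¹.

k_a ≈ 1.48 d⁻¹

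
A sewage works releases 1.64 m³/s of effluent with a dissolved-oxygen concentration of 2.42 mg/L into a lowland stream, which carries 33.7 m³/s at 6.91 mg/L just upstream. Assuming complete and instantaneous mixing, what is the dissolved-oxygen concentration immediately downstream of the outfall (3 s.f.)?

6.70 mg/L

Flow-weighted mixing: C = (Q_r C_r + Q_w C_w)/(Q_r + Q_w)
= (33.7×6.91 + 1.64×2.42)/(33.7 + 1.64) = 236.8/35.34 = 6.702 mg/L.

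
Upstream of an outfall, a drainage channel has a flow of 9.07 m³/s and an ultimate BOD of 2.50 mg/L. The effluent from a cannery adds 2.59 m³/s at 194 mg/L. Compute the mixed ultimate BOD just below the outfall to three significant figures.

45.0 mg/L

Flow-weighted mixing: C = (Q_r C_r + Q_w C_w)/(Q_r + Q_w)
= (9.07×2.50 + 2.59×194)/(9.07 + 2.59) = 525.1/11.66 = 45.04 mg/L.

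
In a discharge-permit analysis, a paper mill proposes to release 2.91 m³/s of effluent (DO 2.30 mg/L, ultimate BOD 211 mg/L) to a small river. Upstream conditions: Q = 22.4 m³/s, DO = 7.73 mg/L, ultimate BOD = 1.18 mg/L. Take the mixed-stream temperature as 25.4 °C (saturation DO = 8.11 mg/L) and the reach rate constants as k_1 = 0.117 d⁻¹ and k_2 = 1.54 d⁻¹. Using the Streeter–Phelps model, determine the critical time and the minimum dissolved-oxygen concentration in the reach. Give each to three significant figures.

Mixed DO = (22.4×7.73 + 2.91×2.30)/(22.4+2.91) = 179.8/25.31 = 7.106 mg/L.
Mixed L₀ = (22.4×1.18 + 2.91×211)/(25.31) = 640.4/25.31 = 25.30 mg/L.
Initial deficit D₀ = C_s − DO₀ = 8.11 − 7.106 = 1.004 mg/L.
t_c = (1/1.423) ln[(1.54/0.117)(1 − 1.004×1.423/(0.117×25.30))] = 0.7027 × ln(6.809) = 1.348 d.
D_c = (0.117/1.54) × 25.30 × e^(−0.117×1.348) = 0.07597 × 25.30 × 0.8541 = 1.642 mg/L.
Minimum DO = 8.11 − 1.642 = 6.468 mg/L.

t_c ≈ 1.35 d; minimum DO ≈ 6.47 mg/L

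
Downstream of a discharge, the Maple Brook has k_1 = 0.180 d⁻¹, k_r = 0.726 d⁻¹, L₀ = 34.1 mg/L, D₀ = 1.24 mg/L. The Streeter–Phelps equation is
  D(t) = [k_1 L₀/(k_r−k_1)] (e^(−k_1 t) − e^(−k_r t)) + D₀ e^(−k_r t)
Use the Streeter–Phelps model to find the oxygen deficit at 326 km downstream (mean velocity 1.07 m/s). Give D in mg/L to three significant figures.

Travel time t = x/v = 326 km / (1.07 m/s) = 326000 m / 1.07 m/s = 304700 s = 3.526 d.
k_1 L₀/(k_r−k_1) = 0.180×34.1/(0.726−0.180) = 6.138/0.5460 = 11.24 mg/L.
e^(−k_1 t) = e^(−0.180×3.526) = 0.5301; e^(−k_r t) = e^(−0.726×3.526) = 0.07730.
D = 11.24 × (0.5301 − 0.07730) + 1.24 × 0.07730 = 5.090 + 0.09585 = 5.186 mg/L.

D ≈ 5.19 mg/L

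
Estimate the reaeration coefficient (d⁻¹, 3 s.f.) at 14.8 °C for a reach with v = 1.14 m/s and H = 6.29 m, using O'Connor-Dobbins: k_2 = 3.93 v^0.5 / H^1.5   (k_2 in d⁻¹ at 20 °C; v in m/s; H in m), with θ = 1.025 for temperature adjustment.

k_2 ≈ 0.234 d⁻¹

k_2(20) = 3.93 × 1.14^0.5 / 6.29^1.5 = 3.93 × 1.068 / 15.78 = 0.2660 d⁻¹.
k_2(14.8) = 0.2660 × 1.025^(14.8−20) = 0.2660 × 0.8795 = 0.2339 d⁻¹.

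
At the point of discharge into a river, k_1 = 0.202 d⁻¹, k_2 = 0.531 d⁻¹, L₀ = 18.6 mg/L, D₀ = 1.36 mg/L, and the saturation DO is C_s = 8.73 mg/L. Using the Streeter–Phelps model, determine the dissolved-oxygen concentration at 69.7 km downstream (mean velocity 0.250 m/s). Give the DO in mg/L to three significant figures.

Travel time t = x/v = 69.7 km / (0.250 m/s) = 69700 m / 0.250 m/s = 278800 s = 3.227 d.
k_1 L₀/(k_2−k_1) = 0.202×18.6/(0.531−0.202) = 3.757/0.3290 = 11.42 mg/L.
e^(−k_1 t) = e^(−0.202×3.227) = 0.5211; e^(−k_2 t) = e^(−0.531×3.227) = 0.1802.
D = 11.42 × (0.5211 − 0.1802) + 1.36 × 0.1802 = 3.893 + 0.2451 = 4.138 mg/L.
DO = C_s − D = 8.73 − 4.138 = 4.592 mg/L.

DO ≈ 4.59 mg/L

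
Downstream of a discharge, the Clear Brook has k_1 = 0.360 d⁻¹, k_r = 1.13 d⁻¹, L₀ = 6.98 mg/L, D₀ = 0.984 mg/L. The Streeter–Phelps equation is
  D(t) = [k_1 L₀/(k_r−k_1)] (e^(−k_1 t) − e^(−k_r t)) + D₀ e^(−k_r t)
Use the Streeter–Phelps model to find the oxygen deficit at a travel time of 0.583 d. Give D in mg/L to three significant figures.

k_1 L₀/(k_r−k_1) = 0.360×6.98/(1.13−0.360) = 2.513/0.7700 = 3.263 mg/L.
e^(−k_1 t) = e^(−0.360×0.5830) = 0.8107; e^(−k_r t) = e^(−1.13×0.5830) = 0.5175.
D = 3.263 × (0.8107 − 0.5175) + 0.984 × 0.5175 = 0.9568 + 0.5092 = 1.466 mg/L.

D ≈ 1.47 mg/L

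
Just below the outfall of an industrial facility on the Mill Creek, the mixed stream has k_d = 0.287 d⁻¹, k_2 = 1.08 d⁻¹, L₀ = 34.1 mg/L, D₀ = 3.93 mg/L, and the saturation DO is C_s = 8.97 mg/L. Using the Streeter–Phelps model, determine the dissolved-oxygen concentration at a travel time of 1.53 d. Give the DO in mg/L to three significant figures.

DO ≈ 2.63 mg/L

k_d L₀/(k_2−k_d) = 0.287×34.1/(1.08−0.287) = 9.787/0.7930 = 12.34 mg/L.
e^(−k_d t) = e^(−0.287×1.530) = 0.6446; e^(−k_2 t) = e^(−1.08×1.530) = 0.1916.
D = 12.34 × (0.6446 − 0.1916) + 3.93 × 0.1916 = 5.591 + 0.7529 = 6.344 mg/L.
DO = C_s − D = 8.97 − 6.344 = 2.626 mg/L.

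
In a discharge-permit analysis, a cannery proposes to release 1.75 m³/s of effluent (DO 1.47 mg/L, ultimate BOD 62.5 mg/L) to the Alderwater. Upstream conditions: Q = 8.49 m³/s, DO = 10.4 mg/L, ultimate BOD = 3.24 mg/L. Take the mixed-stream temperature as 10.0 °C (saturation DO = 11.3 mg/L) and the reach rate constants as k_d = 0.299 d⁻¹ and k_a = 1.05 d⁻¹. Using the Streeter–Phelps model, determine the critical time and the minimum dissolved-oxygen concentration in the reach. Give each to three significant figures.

t_c ≈ 0.862 d; minimum DO ≈ 8.36 mg/L

Mixed DO = (8.49×10.4 + 1.75×1.47)/(8.49+1.75) = 90.87/10.24 = 8.874 mg/L.
Mixed L₀ = (8.49×3.24 + 1.75×62.5)/(10.24) = 136.9/10.24 = 13.37 mg/L.
Initial deficit D₀ = C_s − DO₀ = 11.3 − 8.874 = 2.426 mg/L.
t_c = (1/0.7510) ln[(1.05/0.299)(1 − 2.426×0.7510/(0.299×13.37))] = 1.332 × ln(1.911) = 0.8622 d.
D_c = (0.299/1.05) × 13.37 × e^(−0.299×0.8622) = 0.2848 × 13.37 × 0.7727 = 2.941 mg/L.
Minimum DO = 11.3 − 2.941 = 8.359 mg/L.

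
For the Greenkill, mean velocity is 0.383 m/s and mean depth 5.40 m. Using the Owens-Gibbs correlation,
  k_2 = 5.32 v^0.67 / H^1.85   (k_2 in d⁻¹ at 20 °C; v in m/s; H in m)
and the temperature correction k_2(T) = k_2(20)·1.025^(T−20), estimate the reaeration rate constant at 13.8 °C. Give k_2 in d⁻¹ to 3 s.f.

k_2(20) = 5.32 × 0.383^0.67 / 5.40^1.85 = 5.32 × 0.5257 / 22.64 = 0.1235 d⁻¹.
k_2(13.8) = 0.1235 × 1.025^(13.8−20) = 0.1235 × 0.8580 = 0.1060 d⁻¹.

k_2 ≈ 0.106 d⁻¹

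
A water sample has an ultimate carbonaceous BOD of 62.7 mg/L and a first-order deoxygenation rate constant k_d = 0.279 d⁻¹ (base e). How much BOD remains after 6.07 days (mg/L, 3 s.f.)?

L ≈ 11.5 mg/L

L_t = L₀ e^(−k_d t) = 62.7 × e^(−0.279×6.07) = 62.7 × 0.1839 = 11.53 mg/L.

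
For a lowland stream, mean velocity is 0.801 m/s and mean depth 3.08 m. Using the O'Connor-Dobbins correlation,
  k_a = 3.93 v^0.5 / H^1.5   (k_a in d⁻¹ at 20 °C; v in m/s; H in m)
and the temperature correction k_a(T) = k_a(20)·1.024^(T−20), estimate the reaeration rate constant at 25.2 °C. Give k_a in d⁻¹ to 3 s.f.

k_a ≈ 0.736 d⁻¹

k_a(20) = 3.93 × 0.801^0.5 / 3.08^1.5 = 3.93 × 0.8950 / 5.405 = 0.6507 d⁻¹.
k_a(25.2) = 0.6507 × 1.024^(25.2−20) = 0.6507 × 1.131 = 0.7361 d⁻¹.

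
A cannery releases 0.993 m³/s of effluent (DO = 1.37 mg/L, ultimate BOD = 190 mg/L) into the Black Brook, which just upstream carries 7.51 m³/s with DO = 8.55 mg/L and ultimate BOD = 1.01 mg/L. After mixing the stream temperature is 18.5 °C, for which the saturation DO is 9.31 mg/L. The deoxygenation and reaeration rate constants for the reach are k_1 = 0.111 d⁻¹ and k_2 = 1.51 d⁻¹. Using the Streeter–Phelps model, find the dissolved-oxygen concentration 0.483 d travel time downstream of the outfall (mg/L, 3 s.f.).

Mixed DO = (7.51×8.55 + 0.993×1.37)/(7.51+0.993) = 65.57/8.503 = 7.712 mg/L.
Mixed L₀ = (7.51×1.01 + 0.993×190)/(8.503) = 196.3/8.503 = 23.08 mg/L.
Initial deficit D₀ = C_s − DO₀ = 9.31 − 7.712 = 1.598 mg/L.
D(0.483) = [0.111×23.08/(1.51−0.111)](e^(−0.111×0.483) − e^(−1.51×0.483)) + 1.598 e^(−1.51×0.483)
= 1.831 × (0.9478 − 0.4822) + 1.598 × 0.4822 = 1.623 mg/L.
DO = 9.31 − 1.623 = 7.687 mg/L.

DO ≈ 7.69 mg/L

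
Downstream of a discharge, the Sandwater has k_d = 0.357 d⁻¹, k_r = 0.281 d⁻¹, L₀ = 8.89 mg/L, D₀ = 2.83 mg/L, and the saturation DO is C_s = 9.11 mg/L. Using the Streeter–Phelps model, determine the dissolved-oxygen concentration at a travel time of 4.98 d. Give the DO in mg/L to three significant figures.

DO ≈ 5.16 mg/L

k_d L₀/(k_r−k_d) = 0.357×8.89/(0.281−0.357) = 3.174/-0.07600 = -41.76 mg/L.
e^(−k_d t) = e^(−0.357×4.980) = 0.1690; e^(−k_r t) = e^(−0.281×4.980) = 0.2467.
D = -41.76 × (0.1690 − 0.2467) + 2.83 × 0.2467 = 3.247 + 0.6983 = 3.945 mg/L.
DO = C_s − D = 9.11 − 3.945 = 5.165 mg/L.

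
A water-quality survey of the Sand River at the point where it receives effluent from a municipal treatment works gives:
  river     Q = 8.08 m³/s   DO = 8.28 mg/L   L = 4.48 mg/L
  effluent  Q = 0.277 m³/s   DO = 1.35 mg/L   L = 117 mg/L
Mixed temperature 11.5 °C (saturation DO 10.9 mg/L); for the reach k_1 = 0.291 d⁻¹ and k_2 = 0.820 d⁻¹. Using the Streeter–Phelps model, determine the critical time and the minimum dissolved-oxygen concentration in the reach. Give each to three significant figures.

Mixed DO = (8.08×8.28 + 0.277×1.35)/(8.08+0.277) = 67.28/8.357 = 8.050 mg/L.
Mixed L₀ = (8.08×4.48 + 0.277×117)/(8.357) = 68.61/8.357 = 8.210 mg/L.
Initial deficit D₀ = C_s − DO₀ = 10.9 − 8.050 = 2.850 mg/L.
t_c = (1/0.5290) ln[(0.820/0.291)(1 − 2.850×0.5290/(0.291×8.210))] = 1.890 × ln(1.040) = 0.07368 d.
D_c = (0.291/0.820) × 8.210 × e^(−0.291×0.07368) = 0.3549 × 8.210 × 0.9788 = 2.852 mg/L.
Minimum DO = 10.9 − 2.852 = 8.048 mg/L.

t_c ≈ 0.0737 d; minimum DO ≈ 8.05 mg/L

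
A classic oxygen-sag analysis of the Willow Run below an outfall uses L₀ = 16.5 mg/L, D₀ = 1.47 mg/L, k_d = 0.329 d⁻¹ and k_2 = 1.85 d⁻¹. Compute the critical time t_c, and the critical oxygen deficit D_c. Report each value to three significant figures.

t_c ≈ 0.786 d; D_c ≈ 2.27 mg/L

At the critical point dD/dt = 0, so k_d L₀ e^(−k_d t) = k_2 D. Substituting D(t) from the Streeter–Phelps equation and solving for t gives
t_c = ln[(k_2/k_d)(1 − D₀(k_2−k_d)/(k_d L₀))] / (k_2−k_d).
Here k_2−k_d = 1.521 d⁻¹ and 1 − D₀(k_2−k_d)/(k_d L₀) = 1 − 1.47×1.521/(0.329×16.5) = 0.5881, so
t_c = ln(5.623 × 0.5881) / 1.521 = 1.196 / 1.521 = 0.7864 d.
L(t_c) = L₀ e^(−k_d t_c) = 16.5 × 0.7720 = 12.74 mg/L, and at the critical point k_2 D_c = k_d L, so D_c = (0.329/1.85) × 12.74 = 2.265 mg/L.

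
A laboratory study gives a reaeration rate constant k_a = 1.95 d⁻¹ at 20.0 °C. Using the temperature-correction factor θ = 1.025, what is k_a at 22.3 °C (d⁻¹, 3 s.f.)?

k_a(T₂) = k_a(T₁) · θ^(T₂−T₁) = 1.95 × 1.025^(22.3−20.0)
= 1.95 × 1.025^2.30 = 1.95 × 1.058 = 2.064 d⁻¹.

k_a ≈ 2.06 d⁻¹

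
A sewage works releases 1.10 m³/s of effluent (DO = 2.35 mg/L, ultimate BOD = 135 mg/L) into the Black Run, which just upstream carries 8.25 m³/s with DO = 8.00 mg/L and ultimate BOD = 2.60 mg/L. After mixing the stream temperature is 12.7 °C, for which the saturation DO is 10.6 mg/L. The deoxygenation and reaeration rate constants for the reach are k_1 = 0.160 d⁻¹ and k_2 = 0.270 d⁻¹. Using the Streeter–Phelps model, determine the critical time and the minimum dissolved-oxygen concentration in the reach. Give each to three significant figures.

Mixed DO = (8.25×8.00 + 1.10×2.35)/(8.25+1.10) = 68.58/9.350 = 7.335 mg/L.
Mixed L₀ = (8.25×2.60 + 1.10×135)/(9.350) = 169.9/9.350 = 18.18 mg/L.
Initial deficit D₀ = C_s − DO₀ = 10.6 − 7.335 = 3.265 mg/L.
t_c = (1/0.1100) ln[(0.270/0.160)(1 − 3.265×0.1100/(0.160×18.18))] = 9.091 × ln(1.479) = 3.559 d.
D_c = (0.160/0.270) × 18.18 × e^(−0.160×3.559) = 0.5926 × 18.18 × 0.5659 = 6.095 mg/L.
Minimum DO = 10.6 − 6.095 = 4.505 mg/L.

t_c ≈ 3.56 d; minimum DO ≈ 4.50 mg/L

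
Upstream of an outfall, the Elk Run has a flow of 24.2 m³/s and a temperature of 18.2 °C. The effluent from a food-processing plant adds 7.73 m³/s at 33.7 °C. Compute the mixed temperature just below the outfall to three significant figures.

22.0 °C

Flow-weighted mixing: C = (Q_r C_r + Q_w C_w)/(Q_r + Q_w)
= (24.2×18.2 + 7.73×33.7)/(24.2 + 7.73) = 700.9/31.93 = 21.95 °C.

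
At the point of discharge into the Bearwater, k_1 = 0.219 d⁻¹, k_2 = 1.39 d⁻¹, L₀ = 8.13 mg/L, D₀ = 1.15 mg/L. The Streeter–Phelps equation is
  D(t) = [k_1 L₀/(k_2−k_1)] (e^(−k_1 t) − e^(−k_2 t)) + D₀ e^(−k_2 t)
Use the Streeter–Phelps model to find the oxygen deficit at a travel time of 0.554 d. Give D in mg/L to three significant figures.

k_1 L₀/(k_2−k_1) = 0.219×8.13/(1.39−0.219) = 1.780/1.171 = 1.520 mg/L.
e^(−k_1 t) = e^(−0.219×0.5540) = 0.8857; e^(−k_2 t) = e^(−1.39×0.5540) = 0.4630.
D = 1.520 × (0.8857 − 0.4630) + 1.15 × 0.4630 = 0.6428 + 0.5324 = 1.175 mg/L.

D ≈ 1.18 mg/L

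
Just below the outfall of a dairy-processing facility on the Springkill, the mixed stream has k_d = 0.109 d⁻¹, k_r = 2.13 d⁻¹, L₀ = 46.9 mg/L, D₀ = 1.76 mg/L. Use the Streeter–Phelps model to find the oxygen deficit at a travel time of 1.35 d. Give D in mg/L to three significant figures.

D ≈ 2.14 mg/L

k_d L₀/(k_r−k_d) = 0.109×46.9/(2.13−0.109) = 5.112/2.021 = 2.529 mg/L.
e^(−k_d t) = e^(−0.109×1.350) = 0.8632; e^(−k_r t) = e^(−2.13×1.350) = 0.05639.
D = 2.529 × (0.8632 − 0.05639) + 1.76 × 0.05639 = 2.041 + 0.09924 = 2.140 mg/L.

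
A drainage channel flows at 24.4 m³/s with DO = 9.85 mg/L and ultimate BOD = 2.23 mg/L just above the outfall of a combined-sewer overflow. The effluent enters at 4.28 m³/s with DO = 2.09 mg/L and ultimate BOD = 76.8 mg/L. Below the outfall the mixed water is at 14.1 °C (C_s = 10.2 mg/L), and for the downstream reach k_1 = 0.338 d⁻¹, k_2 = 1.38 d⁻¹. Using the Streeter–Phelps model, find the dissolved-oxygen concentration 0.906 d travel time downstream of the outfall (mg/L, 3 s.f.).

DO ≈ 7.82 mg/L

Mixed DO = (24.4×9.85 + 4.28×2.09)/(24.4+4.28) = 249.3/28.68 = 8.692 mg/L.
Mixed L₀ = (24.4×2.23 + 4.28×76.8)/(28.68) = 383.1/28.68 = 13.36 mg/L.
Initial deficit D₀ = C_s − DO₀ = 10.2 − 8.692 = 1.508 mg/L.
D(0.906) = [0.338×13.36/(1.38−0.338)](e^(−0.338×0.906) − e^(−1.38×0.906)) + 1.508 e^(−1.38×0.906)
= 4.333 × (0.7362 − 0.2864) + 1.508 × 0.2864 = 2.381 mg/L.
DO = 10.2 − 2.381 = 7.819 mg/L.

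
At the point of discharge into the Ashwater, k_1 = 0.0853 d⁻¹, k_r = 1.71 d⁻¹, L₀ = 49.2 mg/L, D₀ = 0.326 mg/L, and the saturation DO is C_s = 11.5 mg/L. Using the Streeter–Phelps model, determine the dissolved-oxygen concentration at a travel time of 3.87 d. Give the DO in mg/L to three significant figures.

DO ≈ 9.65 mg/L

k_1 L₀/(k_r−k_1) = 0.0853×49.2/(1.71−0.0853) = 4.197/1.625 = 2.583 mg/L.
e^(−k_1 t) = e^(−0.0853×3.870) = 0.7188; e^(−k_r t) = e^(−1.71×3.870) = 0.001337.
D = 2.583 × (0.7188 − 0.001337) + 0.326 × 0.001337 = 1.853 + 0.0004357 = 1.854 mg/L.
DO = C_s − D = 11.5 − 1.854 = 9.646 mg/L.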